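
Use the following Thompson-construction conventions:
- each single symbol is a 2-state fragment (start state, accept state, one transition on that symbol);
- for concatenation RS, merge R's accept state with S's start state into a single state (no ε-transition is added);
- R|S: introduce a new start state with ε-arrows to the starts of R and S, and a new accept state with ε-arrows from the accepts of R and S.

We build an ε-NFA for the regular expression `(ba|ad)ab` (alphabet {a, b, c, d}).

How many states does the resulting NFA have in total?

10

Building bottom-up:
Each of the 6 symbol leaves contributes a 2-state fragment.
  ba — 3 states
  ad — 3 states
  ba|ad — 8 states
  (ba|ad)ab — 10 states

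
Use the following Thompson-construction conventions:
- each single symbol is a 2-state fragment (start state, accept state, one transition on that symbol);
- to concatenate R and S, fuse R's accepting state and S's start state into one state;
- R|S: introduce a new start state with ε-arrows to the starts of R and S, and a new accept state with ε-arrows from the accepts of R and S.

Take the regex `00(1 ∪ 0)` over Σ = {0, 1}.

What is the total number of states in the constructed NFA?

8

Recursing over subexpressions:
Each of the 4 symbol leaves contributes a 2-state fragment.
  1 ∪ 0 → 6 states
  00(1 ∪ 0) → 8 states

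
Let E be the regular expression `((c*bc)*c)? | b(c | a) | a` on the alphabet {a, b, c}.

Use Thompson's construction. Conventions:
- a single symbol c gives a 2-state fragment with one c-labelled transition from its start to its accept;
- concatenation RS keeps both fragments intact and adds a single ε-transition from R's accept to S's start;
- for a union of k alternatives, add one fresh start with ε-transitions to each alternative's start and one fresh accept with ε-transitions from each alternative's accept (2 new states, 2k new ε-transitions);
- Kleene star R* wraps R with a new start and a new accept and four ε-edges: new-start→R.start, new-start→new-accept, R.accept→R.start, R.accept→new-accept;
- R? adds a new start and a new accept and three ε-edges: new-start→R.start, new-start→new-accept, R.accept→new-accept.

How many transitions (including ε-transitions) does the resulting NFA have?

Building bottom-up:
Each of the 8 symbol leaves contributes 1 transition (1 symbol, 0 ε).
  c* = 5 transitions (1 symbol, 4 ε)
  c*bc = 9 transitions (3 symbol, 6 ε)
  (c*bc)* = 13 transitions (3 symbol, 10 ε)
  (c*bc)*c = 15 transitions (4 symbol, 11 ε)
  ((c*bc)*c)? = 18 transitions (4 symbol, 14 ε)
  c | a = 6 transitions (2 symbol, 4 ε)
  b(c | a) = 8 transitions (3 symbol, 5 ε)
  ((c*bc)*c)? | b(c | a) | a = 33 transitions (8 symbol, 25 ε)

33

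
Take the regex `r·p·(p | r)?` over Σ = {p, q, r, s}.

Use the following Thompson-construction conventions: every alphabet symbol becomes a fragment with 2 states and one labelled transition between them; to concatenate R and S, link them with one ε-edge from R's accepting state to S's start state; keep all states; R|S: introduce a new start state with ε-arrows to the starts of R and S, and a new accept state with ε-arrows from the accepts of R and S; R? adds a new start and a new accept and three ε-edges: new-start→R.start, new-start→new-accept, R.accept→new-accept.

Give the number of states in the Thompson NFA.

Bottom-up over the parse tree:
Each of the 4 symbol leaves contributes a 2-state fragment.
  p | r = 6 states
  (p | r)? = 8 states
  r·p·(p | r)? = 12 states

12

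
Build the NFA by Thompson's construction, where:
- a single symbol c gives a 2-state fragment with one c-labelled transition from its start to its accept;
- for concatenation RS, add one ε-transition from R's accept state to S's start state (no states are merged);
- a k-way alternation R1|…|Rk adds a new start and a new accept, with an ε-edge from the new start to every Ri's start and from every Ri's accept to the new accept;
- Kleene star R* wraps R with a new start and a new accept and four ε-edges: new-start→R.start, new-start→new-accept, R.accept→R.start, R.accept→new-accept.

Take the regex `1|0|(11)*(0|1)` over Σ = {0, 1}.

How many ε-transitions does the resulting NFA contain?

16

Per subexpression:
Each of the 6 symbol leaves contributes 0 ε-transitions.
  11 = 1 ε-transition
  (11)* = 5 ε-transitions
  0|1 = 4 ε-transitions
  (11)*(0|1) = 10 ε-transitions
  1|0|(11)*(0|1) = 16 ε-transitions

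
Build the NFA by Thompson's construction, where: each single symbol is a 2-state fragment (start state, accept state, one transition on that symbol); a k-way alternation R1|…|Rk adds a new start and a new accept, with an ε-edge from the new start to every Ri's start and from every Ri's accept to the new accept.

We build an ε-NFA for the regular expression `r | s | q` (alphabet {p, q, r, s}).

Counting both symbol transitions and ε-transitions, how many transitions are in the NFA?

Building bottom-up:
Each of the 3 symbol leaves contributes 1 transition (1 symbol, 0 ε).
  r | s | q = 9 transitions (3 symbol, 6 ε)

9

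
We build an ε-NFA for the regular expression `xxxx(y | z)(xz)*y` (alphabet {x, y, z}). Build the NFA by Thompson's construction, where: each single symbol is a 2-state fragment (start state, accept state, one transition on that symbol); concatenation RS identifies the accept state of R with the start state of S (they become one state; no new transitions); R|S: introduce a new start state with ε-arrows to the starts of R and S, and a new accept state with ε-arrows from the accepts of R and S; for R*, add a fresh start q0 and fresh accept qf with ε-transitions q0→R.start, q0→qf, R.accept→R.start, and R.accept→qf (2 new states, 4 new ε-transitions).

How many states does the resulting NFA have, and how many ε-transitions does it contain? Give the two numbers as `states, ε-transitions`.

By structural recursion:
Each of the 9 symbol leaves contributes 2 states and 0 ε-transitions.
  y | z → 6 states, 4 ε-transitions
  xz → 3 states, 0 ε-transitions
  (xz)* → 5 states, 4 ε-transitions
  xxxx(y | z)(xz)*y → 15 states, 8 ε-transitions

15, 8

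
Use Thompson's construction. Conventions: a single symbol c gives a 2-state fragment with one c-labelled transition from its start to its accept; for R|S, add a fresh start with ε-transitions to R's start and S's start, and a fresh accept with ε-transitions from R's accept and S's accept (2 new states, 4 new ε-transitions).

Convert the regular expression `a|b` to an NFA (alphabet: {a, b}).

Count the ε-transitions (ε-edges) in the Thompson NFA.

4

Building bottom-up:
Each of the 2 symbol leaves contributes 0 ε-transitions.
  a|b = 4 ε-transitions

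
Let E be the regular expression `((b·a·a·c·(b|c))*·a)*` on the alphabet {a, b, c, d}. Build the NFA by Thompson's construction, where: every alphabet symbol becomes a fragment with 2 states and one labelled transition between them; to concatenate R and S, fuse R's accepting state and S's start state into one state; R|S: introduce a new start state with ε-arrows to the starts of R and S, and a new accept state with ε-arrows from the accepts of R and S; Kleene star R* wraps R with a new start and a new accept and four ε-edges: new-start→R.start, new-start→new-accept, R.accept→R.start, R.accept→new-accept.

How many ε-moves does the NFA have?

12

Recursing over subexpressions:
Each of the 7 symbol leaves contributes 0 ε-transitions.
  b|c = 4 ε-transitions
  b·a·a·c·(b|c) = 4 ε-transitions
  (b·a·a·c·(b|c))* = 8 ε-transitions
  (b·a·a·c·(b|c))*·a = 8 ε-transitions
  ((b·a·a·c·(b|c))*·a)* = 12 ε-transitions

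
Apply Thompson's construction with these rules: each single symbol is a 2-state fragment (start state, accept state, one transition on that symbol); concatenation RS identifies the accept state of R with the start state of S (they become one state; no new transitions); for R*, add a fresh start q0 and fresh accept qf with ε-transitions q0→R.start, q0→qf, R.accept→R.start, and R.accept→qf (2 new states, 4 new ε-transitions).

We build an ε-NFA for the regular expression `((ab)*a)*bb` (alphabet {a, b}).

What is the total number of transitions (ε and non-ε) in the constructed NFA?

13

By structural recursion:
Each of the 5 symbol leaves contributes 1 transition (1 symbol, 0 ε).
  ab → 2 transitions (2 symbol, 0 ε)
  (ab)* → 6 transitions (2 symbol, 4 ε)
  (ab)*a → 7 transitions (3 symbol, 4 ε)
  ((ab)*a)* → 11 transitions (3 symbol, 8 ε)
  ((ab)*a)*bb → 13 transitions (5 symbol, 8 ε)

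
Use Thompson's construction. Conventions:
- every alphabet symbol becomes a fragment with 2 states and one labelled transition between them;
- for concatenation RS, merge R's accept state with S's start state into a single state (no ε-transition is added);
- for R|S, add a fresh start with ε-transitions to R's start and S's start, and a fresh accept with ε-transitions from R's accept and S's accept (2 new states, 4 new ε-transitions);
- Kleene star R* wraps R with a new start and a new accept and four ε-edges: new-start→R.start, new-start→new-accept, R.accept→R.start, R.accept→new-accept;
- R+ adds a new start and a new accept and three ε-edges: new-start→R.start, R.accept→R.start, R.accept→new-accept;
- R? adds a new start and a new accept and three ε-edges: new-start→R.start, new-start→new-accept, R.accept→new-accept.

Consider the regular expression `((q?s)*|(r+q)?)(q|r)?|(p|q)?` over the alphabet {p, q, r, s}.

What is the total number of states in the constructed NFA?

33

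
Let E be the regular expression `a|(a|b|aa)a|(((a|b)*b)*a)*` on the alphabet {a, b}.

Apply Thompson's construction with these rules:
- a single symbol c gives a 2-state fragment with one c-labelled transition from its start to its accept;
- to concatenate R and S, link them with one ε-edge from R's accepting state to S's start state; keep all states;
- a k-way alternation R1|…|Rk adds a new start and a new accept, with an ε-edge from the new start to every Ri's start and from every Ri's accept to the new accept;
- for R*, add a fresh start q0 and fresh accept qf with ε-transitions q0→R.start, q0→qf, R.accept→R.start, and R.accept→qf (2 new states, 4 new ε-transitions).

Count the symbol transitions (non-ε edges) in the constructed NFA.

10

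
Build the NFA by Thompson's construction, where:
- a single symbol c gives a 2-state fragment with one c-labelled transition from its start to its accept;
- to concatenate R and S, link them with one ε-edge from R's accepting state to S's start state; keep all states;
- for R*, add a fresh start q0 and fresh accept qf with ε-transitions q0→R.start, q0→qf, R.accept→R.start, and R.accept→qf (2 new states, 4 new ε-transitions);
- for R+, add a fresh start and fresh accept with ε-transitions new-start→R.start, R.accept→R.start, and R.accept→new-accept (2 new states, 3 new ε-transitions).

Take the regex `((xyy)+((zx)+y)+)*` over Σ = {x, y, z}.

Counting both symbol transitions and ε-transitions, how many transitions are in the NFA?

Per subexpression:
Each of the 6 symbol leaves contributes 1 transition (1 symbol, 0 ε).
  xyy — 5 transitions (3 symbol, 2 ε)
  (xyy)+ — 8 transitions (3 symbol, 5 ε)
  zx — 3 transitions (2 symbol, 1 ε)
  (zx)+ — 6 transitions (2 symbol, 4 ε)
  (zx)+y — 8 transitions (3 symbol, 5 ε)
  ((zx)+y)+ — 11 transitions (3 symbol, 8 ε)
  (xyy)+((zx)+y)+ — 20 transitions (6 symbol, 14 ε)
  ((xyy)+((zx)+y)+)* — 24 transitions (6 symbol, 18 ε)

24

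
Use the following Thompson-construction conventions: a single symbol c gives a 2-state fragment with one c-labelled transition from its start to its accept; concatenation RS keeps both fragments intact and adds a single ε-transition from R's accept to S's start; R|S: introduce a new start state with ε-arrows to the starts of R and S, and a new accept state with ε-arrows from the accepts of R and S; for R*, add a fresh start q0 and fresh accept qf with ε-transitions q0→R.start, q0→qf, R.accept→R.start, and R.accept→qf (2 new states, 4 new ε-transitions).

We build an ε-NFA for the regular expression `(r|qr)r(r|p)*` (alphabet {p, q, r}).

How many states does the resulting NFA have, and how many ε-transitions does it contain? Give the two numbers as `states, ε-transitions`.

Building bottom-up:
Each of the 6 symbol leaves contributes 2 states and 0 ε-transitions.
  qr = 4 states, 1 ε-transition
  r|qr = 8 states, 5 ε-transitions
  r|p = 6 states, 4 ε-transitions
  (r|p)* = 8 states, 8 ε-transitions
  (r|qr)r(r|p)* = 18 states, 15 ε-transitions

18, 15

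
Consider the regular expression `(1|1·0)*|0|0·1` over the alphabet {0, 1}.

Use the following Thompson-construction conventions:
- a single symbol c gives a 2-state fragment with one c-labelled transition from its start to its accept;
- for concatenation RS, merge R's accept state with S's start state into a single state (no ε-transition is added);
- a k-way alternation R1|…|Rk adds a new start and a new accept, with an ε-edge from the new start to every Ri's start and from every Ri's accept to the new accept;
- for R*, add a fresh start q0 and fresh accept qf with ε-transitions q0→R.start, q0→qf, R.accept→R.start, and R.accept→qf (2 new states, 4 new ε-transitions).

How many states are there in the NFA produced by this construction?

16

Bottom-up over the parse tree:
Each of the 6 symbol leaves contributes a 2-state fragment.
  1·0 = 3 states
  1|1·0 = 7 states
  (1|1·0)* = 9 states
  0·1 = 3 states
  (1|1·0)*|0|0·1 = 16 states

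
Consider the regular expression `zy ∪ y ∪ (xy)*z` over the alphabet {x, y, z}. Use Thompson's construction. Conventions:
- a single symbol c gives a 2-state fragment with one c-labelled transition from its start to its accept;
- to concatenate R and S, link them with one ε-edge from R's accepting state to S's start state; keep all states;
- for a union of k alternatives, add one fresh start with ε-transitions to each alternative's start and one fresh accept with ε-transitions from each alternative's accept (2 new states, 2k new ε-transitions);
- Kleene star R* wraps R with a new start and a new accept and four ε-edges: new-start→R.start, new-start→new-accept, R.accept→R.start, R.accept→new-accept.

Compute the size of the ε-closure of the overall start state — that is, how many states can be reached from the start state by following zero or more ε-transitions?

Compute the ε-closure size of each fragment's start state recursively; a symbol fragment's start has no outgoing ε-edge, so its closure is just itself (size 1).
  zy — same as the first factor's closure: |closure| = 1
  xy — same as the first factor's closure: |closure| = 1
  (xy)* — new start has ε-edges to the inner start and to the new accept, so |closure| = 2 + 1 = 3
  (xy)*z — the left operand accepts ε, so the closure extends into the next operand (via the concat ε-link); |closure| = 3 + 1 = 4
  zy ∪ y ∪ (xy)*z — |closure| = 1 + 1 + 1 + 4 = 7 (the new accept is not ε-reachable since no branch accepts ε)

7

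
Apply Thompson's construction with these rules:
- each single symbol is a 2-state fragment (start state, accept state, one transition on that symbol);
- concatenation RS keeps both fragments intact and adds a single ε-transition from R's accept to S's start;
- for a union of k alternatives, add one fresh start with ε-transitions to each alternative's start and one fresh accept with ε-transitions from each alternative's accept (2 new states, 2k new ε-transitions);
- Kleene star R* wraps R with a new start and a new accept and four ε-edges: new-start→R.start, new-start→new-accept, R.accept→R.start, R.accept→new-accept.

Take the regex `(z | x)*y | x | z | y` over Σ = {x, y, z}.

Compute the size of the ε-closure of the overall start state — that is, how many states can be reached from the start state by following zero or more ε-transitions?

Let C(F) = |ε-closure(F.start)| within fragment F, and note whether F accepts ε. Symbol fragments have C = 1 and do not accept ε. Then:
  z | x — new start ε-reaches every alternative's start; none of them accept ε, so the new accept is not reached: C = 1 + 1 + 1 = 3
  (z | x)* — new start has ε-edges to the inner start and to the new accept, so C = 2 + 3 = 5
  (z | x)*y — the left operand accepts ε, so the closure extends into the next operand (via the concat ε-link); C = 5 + 1 = 6
  (z | x)*y | x | z | y — new start ε-reaches every alternative's start; none of them accept ε, so the new accept is not reached: C = 1 + 6 + 1 + 1 + 1 = 10

10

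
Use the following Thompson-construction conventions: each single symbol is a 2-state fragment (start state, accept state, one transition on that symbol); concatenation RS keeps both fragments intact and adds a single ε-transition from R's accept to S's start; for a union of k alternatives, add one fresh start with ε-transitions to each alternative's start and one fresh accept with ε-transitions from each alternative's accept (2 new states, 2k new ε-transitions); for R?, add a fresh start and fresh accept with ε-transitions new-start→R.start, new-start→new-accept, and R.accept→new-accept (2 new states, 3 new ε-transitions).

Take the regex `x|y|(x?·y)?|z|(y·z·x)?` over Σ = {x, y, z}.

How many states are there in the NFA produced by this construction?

24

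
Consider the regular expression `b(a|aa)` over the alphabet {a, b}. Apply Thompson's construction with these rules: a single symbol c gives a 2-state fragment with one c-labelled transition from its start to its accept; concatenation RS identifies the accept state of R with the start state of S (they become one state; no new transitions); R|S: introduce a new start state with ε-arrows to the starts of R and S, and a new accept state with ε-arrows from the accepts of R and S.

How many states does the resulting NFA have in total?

8

Per subexpression:
Each of the 4 symbol leaves contributes a 2-state fragment.
  aa → 3 states
  a|aa → 7 states
  b(a|aa) → 8 states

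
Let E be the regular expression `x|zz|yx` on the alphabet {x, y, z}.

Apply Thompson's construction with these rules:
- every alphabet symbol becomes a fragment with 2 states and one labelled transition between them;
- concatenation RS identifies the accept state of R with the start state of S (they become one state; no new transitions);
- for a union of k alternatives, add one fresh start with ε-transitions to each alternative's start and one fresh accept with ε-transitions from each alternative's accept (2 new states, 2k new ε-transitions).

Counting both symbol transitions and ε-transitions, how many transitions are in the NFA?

11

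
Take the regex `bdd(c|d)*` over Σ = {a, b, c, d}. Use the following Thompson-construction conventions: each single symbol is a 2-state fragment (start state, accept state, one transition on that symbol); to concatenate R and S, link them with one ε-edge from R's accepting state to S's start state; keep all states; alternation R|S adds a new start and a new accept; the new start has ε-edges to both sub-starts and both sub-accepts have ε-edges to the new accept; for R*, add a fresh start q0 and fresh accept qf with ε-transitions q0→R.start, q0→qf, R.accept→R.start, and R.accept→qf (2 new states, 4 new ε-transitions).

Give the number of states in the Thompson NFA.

14

By structural recursion:
Each of the 5 symbol leaves contributes a 2-state fragment.
  c|d = 6 states
  (c|d)* = 8 states
  bdd(c|d)* = 14 states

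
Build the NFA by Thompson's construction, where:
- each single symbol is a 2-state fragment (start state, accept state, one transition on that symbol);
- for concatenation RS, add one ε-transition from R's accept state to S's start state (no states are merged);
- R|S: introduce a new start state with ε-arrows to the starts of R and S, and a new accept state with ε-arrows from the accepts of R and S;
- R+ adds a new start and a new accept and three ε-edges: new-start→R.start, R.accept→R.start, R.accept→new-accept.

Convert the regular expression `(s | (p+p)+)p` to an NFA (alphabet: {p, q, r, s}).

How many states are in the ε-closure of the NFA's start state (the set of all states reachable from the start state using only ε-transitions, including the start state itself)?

5

Compute the ε-closure size of each fragment's start state recursively; a symbol fragment's start has no outgoing ε-edge, so its closure is just itself (size 1).
  p+ : |ε-closure| = 1 + 1 = 2 (the body doesn't accept ε, so the new accept is not reached)
  p+p : |ε-closure| equals the left operand's closure size = 2 (its accept is not ε-reachable, so the closure stops there)
  (p+p)+ : new start ε-reaches only the body's start; the new accept needs a symbol first: |ε-closure| = 1 + 2 = 3
  s | (p+p)+ : new start ε-reaches every alternative's start; none of them accept ε, so the new accept is not reached: |ε-closure| = 1 + 1 + 3 = 5
  (s | (p+p)+)p : same as the first factor's closure: |ε-closure| = 5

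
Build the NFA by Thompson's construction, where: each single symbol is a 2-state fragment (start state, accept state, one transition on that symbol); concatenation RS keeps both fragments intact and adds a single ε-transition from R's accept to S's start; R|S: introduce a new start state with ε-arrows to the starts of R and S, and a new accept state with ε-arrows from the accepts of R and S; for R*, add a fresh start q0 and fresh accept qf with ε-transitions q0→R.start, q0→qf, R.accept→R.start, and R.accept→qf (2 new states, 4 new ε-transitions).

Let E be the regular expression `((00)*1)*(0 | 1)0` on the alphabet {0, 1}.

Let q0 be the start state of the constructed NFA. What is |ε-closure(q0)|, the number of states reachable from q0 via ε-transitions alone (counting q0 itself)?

9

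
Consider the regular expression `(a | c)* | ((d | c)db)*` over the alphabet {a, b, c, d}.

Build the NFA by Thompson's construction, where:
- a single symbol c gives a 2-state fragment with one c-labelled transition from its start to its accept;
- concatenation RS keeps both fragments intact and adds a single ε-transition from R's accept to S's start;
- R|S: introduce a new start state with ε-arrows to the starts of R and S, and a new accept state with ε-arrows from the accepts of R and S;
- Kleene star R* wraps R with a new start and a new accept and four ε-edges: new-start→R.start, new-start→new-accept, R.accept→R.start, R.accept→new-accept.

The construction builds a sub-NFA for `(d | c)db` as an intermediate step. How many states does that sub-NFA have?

Fragment for `(d | c)db`:
Each of the 4 symbol leaves contributes a 2-state fragment.
  d | c = 6 states
  (d | c)db = 10 states

10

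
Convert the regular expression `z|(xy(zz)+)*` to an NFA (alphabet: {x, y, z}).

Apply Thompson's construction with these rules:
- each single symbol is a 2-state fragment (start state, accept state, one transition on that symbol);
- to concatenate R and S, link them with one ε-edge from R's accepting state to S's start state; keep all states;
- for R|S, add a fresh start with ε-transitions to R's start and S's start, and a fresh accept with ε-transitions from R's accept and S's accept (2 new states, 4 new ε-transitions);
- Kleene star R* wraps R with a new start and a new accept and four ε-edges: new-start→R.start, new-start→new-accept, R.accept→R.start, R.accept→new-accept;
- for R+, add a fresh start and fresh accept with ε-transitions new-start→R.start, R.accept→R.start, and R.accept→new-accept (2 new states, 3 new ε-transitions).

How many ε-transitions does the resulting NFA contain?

14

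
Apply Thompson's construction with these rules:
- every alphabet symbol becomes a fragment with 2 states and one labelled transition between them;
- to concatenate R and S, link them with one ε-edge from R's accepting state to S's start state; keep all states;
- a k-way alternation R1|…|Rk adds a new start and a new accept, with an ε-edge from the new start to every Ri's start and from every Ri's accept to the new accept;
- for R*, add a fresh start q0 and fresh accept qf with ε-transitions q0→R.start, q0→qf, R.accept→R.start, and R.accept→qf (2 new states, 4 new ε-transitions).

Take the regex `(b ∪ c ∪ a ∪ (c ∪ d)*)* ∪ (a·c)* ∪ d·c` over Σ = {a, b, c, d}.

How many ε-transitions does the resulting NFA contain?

32

Building bottom-up:
Each of the 9 symbol leaves contributes 0 ε-transitions.
  c ∪ d — 4 ε-transitions
  (c ∪ d)* — 8 ε-transitions
  b ∪ c ∪ a ∪ (c ∪ d)* — 16 ε-transitions
  (b ∪ c ∪ a ∪ (c ∪ d)*)* — 20 ε-transitions
  a·c — 1 ε-transition
  (a·c)* — 5 ε-transitions
  d·c — 1 ε-transition
  (b ∪ c ∪ a ∪ (c ∪ d)*)* ∪ (a·c)* ∪ d·c — 32 ε-transitions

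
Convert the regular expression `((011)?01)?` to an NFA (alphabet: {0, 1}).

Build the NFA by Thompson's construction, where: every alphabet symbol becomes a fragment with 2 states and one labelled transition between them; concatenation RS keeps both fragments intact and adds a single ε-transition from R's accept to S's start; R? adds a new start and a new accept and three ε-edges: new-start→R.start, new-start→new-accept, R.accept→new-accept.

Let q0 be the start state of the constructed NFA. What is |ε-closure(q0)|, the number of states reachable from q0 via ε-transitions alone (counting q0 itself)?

Let C(F) = |ε-closure(F.start)| within fragment F, and note whether F accepts ε. Symbol fragments have C = 1 and do not accept ε. Then:
  011 — same as the first factor's closure: |closure| = 1
  (011)? — new start has ε-edges to the inner start and to the new accept, so |closure| = 2 + 1 = 3
  (011)?01 — the left operand accepts ε, so the closure extends into the next operand (via the concat ε-link); |closure| = 3 + 1 = 4
  ((011)?01)? — new start has ε-edges to the inner start and to the new accept, so |closure| = 2 + 4 = 6

6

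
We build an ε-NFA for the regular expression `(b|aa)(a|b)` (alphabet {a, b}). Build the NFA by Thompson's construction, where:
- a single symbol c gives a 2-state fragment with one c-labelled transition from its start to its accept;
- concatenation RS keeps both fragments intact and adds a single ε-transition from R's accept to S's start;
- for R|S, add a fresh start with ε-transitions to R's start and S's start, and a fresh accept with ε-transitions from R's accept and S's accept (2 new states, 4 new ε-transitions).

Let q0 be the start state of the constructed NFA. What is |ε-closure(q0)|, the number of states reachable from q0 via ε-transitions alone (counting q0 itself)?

Compute the ε-closure size of each fragment's start state recursively; a symbol fragment's start has no outgoing ε-edge, so its closure is just itself (size 1).
  aa — |closure| equals the left operand's closure size = 1 (its accept is not ε-reachable, so the closure stops there)
  b|aa — new start ε-reaches every alternative's start; none of them accept ε, so the new accept is not reached: |closure| = 1 + 1 + 1 = 3
  a|b — new start ε-reaches every alternative's start; none of them accept ε, so the new accept is not reached: |closure| = 1 + 1 + 1 = 3
  (b|aa)(a|b) — same as the first factor's closure: |closure| = 3

3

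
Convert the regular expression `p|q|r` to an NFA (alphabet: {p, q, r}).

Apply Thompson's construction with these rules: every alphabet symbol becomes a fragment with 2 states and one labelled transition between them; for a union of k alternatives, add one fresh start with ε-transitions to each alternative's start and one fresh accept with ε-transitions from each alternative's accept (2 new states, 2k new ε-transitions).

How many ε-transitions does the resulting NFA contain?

6

Bottom-up over the parse tree:
Each of the 3 symbol leaves contributes 0 ε-transitions.
  p|q|r : 6 ε-transitions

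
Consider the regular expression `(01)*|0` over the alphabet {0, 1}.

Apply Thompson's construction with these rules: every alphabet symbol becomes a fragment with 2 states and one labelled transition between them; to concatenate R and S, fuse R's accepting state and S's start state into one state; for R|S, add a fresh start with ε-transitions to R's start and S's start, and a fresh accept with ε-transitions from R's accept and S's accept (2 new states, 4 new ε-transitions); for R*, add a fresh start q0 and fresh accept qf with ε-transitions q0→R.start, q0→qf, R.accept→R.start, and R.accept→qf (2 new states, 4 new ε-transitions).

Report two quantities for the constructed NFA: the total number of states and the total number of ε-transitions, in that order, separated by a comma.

9, 8

Bottom-up over the parse tree:
Each of the 3 symbol leaves contributes 2 states and 0 ε-transitions.
  01 — 3 states, 0 ε-transitions
  (01)* — 5 states, 4 ε-transitions
  (01)*|0 — 9 states, 8 ε-transitions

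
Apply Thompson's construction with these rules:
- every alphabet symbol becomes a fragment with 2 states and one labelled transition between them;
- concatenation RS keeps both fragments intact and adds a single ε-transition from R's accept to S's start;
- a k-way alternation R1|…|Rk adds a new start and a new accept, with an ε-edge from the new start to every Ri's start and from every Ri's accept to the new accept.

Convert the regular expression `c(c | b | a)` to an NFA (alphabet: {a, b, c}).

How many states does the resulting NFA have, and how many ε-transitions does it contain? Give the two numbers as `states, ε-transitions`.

10, 7

Recursing over subexpressions:
Each of the 4 symbol leaves contributes 2 states and 0 ε-transitions.
  c | b | a : 8 states, 6 ε-transitions
  c(c | b | a) : 10 states, 7 ε-transitions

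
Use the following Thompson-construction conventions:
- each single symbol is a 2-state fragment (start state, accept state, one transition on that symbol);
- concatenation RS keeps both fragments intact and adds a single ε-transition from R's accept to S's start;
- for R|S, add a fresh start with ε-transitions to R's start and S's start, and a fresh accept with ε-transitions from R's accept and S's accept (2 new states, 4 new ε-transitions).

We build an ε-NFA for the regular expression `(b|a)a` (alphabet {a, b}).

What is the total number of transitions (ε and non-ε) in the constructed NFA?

Per subexpression:
Each of the 3 symbol leaves contributes 1 transition (1 symbol, 0 ε).
  b|a = 6 transitions (2 symbol, 4 ε)
  (b|a)a = 8 transitions (3 symbol, 5 ε)

8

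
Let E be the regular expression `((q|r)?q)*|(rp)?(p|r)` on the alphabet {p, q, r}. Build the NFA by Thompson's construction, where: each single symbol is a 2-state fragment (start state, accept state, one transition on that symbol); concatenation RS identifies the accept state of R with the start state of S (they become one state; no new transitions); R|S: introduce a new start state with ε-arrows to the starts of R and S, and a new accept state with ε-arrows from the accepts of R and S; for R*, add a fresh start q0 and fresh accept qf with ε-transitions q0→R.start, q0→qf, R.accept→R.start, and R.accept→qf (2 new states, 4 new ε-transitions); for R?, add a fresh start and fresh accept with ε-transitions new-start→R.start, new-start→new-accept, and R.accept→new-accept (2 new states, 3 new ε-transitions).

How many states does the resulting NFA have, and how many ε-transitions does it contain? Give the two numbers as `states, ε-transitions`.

23, 22

By structural recursion:
Each of the 7 symbol leaves contributes 2 states and 0 ε-transitions.
  q|r — 6 states, 4 ε-transitions
  (q|r)? — 8 states, 7 ε-transitions
  (q|r)?q — 9 states, 7 ε-transitions
  ((q|r)?q)* — 11 states, 11 ε-transitions
  rp — 3 states, 0 ε-transitions
  (rp)? — 5 states, 3 ε-transitions
  p|r — 6 states, 4 ε-transitions
  (rp)?(p|r) — 10 states, 7 ε-transitions
  ((q|r)?q)*|(rp)?(p|r) — 23 states, 22 ε-transitions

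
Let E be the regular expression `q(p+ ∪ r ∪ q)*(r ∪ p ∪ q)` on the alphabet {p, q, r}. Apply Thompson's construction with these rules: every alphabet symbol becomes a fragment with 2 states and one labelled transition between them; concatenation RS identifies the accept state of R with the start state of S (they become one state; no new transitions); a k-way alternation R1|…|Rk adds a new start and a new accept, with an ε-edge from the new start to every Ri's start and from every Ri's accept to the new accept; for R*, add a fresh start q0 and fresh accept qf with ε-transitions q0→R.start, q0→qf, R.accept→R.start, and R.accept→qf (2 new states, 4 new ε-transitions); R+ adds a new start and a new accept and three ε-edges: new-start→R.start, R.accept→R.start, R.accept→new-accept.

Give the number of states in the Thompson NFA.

By structural recursion:
Each of the 7 symbol leaves contributes a 2-state fragment.
  p+ = 4 states
  p+ ∪ r ∪ q = 10 states
  (p+ ∪ r ∪ q)* = 12 states
  r ∪ p ∪ q = 8 states
  q(p+ ∪ r ∪ q)*(r ∪ p ∪ q) = 20 states

20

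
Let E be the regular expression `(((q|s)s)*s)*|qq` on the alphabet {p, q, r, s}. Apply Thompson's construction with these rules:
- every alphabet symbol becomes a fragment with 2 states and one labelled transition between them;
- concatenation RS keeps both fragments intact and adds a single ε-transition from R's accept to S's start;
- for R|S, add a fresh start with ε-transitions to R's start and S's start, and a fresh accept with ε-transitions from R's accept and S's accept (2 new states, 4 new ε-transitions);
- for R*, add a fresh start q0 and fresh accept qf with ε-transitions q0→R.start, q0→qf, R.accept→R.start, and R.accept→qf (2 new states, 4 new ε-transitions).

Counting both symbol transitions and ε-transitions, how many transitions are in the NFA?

25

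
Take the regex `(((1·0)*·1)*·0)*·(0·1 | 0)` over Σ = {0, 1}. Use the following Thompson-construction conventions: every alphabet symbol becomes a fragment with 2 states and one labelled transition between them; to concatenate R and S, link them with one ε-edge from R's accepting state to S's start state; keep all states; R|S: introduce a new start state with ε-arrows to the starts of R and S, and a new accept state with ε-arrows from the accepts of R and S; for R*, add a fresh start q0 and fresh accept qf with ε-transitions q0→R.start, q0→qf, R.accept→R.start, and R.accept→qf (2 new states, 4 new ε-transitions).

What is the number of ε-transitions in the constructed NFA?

21

Building bottom-up:
Each of the 7 symbol leaves contributes 0 ε-transitions.
  1·0 = 1 ε-transition
  (1·0)* = 5 ε-transitions
  (1·0)*·1 = 6 ε-transitions
  ((1·0)*·1)* = 10 ε-transitions
  ((1·0)*·1)*·0 = 11 ε-transitions
  (((1·0)*·1)*·0)* = 15 ε-transitions
  0·1 = 1 ε-transition
  0·1 | 0 = 5 ε-transitions
  (((1·0)*·1)*·0)*·(0·1 | 0) = 21 ε-transitions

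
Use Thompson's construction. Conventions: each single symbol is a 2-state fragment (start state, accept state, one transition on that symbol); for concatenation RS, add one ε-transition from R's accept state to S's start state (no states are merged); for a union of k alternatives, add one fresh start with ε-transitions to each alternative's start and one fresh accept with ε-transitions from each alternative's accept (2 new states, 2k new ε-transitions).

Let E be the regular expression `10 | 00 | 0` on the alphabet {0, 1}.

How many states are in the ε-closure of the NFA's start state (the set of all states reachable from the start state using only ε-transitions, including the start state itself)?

4

Let C(F) = |ε-closure(F.start)| within fragment F, and note whether F accepts ε. Symbol fragments have C = 1 and do not accept ε. Then:
  10 — |closure| equals the left operand's closure size = 1 (its accept is not ε-reachable, so the closure stops there)
  00 — same as the first factor's closure: |closure| = 1
  10 | 00 | 0 — new start ε-reaches every alternative's start; none of them accept ε, so the new accept is not reached: |closure| = 1 + 1 + 1 + 1 = 4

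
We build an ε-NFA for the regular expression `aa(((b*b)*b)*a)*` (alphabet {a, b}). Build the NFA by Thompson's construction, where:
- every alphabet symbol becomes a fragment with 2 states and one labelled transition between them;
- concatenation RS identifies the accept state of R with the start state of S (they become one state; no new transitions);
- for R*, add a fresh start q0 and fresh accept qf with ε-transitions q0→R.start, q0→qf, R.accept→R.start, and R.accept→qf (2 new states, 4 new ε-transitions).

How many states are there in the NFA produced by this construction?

Bottom-up over the parse tree:
Each of the 6 symbol leaves contributes a 2-state fragment.
  b* → 4 states
  b*b → 5 states
  (b*b)* → 7 states
  (b*b)*b → 8 states
  ((b*b)*b)* → 10 states
  ((b*b)*b)*a → 11 states
  (((b*b)*b)*a)* → 13 states
  aa(((b*b)*b)*a)* → 15 states

15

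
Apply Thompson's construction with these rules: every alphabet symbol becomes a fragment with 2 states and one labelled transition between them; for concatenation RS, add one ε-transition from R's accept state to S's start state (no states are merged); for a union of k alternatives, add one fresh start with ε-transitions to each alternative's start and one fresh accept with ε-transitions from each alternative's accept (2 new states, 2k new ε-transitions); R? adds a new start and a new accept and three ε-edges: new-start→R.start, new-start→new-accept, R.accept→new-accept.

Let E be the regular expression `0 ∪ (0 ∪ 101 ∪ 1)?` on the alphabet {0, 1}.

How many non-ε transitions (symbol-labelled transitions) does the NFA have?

6

Building bottom-up:
Each of the 6 symbol leaves contributes exactly 1 symbol transition.
  101 → 3 symbol transitions
  0 ∪ 101 ∪ 1 → 5 symbol transitions
  (0 ∪ 101 ∪ 1)? → 5 symbol transitions
  0 ∪ (0 ∪ 101 ∪ 1)? → 6 symbol transitions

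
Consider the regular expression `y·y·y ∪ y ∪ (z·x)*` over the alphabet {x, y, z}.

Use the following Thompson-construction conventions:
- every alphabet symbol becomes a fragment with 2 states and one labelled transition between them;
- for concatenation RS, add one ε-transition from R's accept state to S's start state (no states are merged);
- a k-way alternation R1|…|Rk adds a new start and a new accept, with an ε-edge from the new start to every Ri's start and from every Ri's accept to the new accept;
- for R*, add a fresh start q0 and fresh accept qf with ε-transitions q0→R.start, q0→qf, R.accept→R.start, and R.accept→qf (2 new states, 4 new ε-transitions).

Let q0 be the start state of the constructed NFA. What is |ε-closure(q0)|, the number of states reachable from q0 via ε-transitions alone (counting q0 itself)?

Compute the ε-closure size of each fragment's start state recursively; a symbol fragment's start has no outgoing ε-edge, so its closure is just itself (size 1).
  y·y·y → same as the first factor's closure: C = 1
  z·x → same as the first factor's closure: C = 1
  (z·x)* → the star's fresh start ε-reaches both the body's start and the fresh accept: C = 2 + 1 = 3
  y·y·y ∪ y ∪ (z·x)* → new start ε-reaches every alternative's start; at least one alternative accepts ε, so the union's new accept is reached too: C = 1 + 1 + 1 + 3 + 1 = 7

7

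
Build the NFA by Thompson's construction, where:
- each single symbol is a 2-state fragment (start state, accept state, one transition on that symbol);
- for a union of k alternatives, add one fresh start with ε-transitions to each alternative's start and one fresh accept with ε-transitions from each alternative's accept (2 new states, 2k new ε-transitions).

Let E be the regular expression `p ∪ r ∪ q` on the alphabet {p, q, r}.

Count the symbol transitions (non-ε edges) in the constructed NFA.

3

Per subexpression:
Each of the 3 symbol leaves contributes exactly 1 symbol transition.
  p ∪ r ∪ q — 3 symbol transitions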